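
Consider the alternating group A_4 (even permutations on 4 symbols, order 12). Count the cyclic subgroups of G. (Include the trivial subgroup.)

8

Group the elements of G by the cyclic subgroup they generate; each cyclic subgroup of order d accounts for φ(d) elements.
Cyclic subgroups by order — order 1: 1; order 2: 3; order 3: 4.
Total: 8.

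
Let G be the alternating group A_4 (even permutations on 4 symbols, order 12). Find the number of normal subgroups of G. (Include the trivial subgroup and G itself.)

3

G has 10 subgroups. Checking conjugation-invariance by order — order 1: 1/1 normal; order 2: 0/3 normal; order 3: 0/4 normal; order 4: 1/1 normal; order 12: 1/1 normal.
Total normal subgroups: 3.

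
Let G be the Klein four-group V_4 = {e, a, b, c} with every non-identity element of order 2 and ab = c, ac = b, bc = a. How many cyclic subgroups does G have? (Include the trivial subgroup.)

4

Each element a generates a cyclic subgroup ⟨a⟩; distinct elements may generate the same one (a cyclic group of order d has φ(d) generators).
Cyclic subgroups by order — order 1: 1; order 2: 3.
Total: 4.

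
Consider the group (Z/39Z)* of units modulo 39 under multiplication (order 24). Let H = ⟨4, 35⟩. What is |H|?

|⟨4⟩| = 6 and |⟨35⟩| = 6, so |H| is a multiple of lcm(6, 6) = 6 and divides |G| = 24.
Closing under the operation: H = {1, 4, 10, 14, 16, 17, 22, 23, 25, 29, 35, 38}, so |H| = 12.

12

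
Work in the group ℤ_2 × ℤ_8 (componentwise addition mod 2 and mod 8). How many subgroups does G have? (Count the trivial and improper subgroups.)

|G| = 16, so by Lagrange every subgroup order divides 16. Divisors: 1, 2, 4, 8, 16.
Subgroups by order — order 1: 1; order 2: 3; order 4: 3; order 8: 3; order 16: 1.
Total: 1 + 3 + 3 + 3 + 1 = 11.

11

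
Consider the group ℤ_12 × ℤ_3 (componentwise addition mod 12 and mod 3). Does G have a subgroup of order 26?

26 does not divide |G| = 36, so by Lagrange no subgroup of order 26 exists.

No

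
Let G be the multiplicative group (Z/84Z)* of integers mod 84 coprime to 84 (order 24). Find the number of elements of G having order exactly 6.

14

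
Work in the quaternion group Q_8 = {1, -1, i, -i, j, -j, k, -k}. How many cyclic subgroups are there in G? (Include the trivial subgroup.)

5

A cyclic subgroup of order d is generated by each of its φ(d) elements of order d, so the cyclic subgroups of order d number (#elements of order d)/φ(d).
Cyclic subgroups by order — order 1: 1; order 2: 1; order 4: 3.
Total: 5.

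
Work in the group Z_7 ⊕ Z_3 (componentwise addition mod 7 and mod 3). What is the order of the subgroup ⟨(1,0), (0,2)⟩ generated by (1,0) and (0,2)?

|⟨(1,0)⟩| = 7 and |⟨(0,2)⟩| = 3, so |H| is a multiple of lcm(7, 3) = 21 and divides |G| = 21.
Closing {(1,0), (0,2)} under the group operation gives all of G, so |H| = 21.

21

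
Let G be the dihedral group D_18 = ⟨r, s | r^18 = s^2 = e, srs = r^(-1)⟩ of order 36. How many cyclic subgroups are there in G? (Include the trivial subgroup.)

24

Each element a generates a cyclic subgroup ⟨a⟩; distinct elements may generate the same one (a cyclic group of order d has φ(d) generators).
Cyclic subgroups by order — order 1: 1; order 2: 19; order 3: 1; order 6: 1; order 9: 1; order 18: 1.
Total: 24.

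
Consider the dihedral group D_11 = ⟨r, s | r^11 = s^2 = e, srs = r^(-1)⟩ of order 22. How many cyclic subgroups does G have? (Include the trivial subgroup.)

13

Each element a generates a cyclic subgroup ⟨a⟩; distinct elements may generate the same one (a cyclic group of order d has φ(d) generators).
Cyclic subgroups by order — order 1: 1; order 2: 11; order 11: 1.
Total: 13.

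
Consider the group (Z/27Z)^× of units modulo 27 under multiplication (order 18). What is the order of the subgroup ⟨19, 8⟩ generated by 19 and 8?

6

|⟨19⟩| = 3 and |⟨8⟩| = 6, so |H| is a multiple of lcm(3, 6) = 6 and divides |G| = 18.
Closing under the operation: H = {1, 8, 10, 17, 19, 26}, so |H| = 6.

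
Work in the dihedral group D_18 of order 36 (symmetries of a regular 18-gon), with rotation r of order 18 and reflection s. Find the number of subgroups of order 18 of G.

3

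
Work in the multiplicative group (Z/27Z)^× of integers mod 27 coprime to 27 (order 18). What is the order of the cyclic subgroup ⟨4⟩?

Compute successive powers of 4 mod 27: 4, 16, 10, 13, 25, 19, 22, 7, …; 4^9 ≡ 1 (mod 27).
So |⟨4⟩| = 9.

9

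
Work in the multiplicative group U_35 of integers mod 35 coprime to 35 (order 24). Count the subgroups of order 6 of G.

3

|G| = 24 and 6 | 24, so subgroups of order 6 are possible by Lagrange.
The subgroups of order 6 are: {1, 11, 16, 19, 24, 34}; {1, 6, 11, 16, 26, 31}; {1, 4, 9, 11, 16, 29}.
So G has 3 subgroups of order 6.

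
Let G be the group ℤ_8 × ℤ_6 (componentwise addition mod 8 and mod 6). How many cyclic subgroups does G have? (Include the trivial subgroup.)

16

Each element a generates a cyclic subgroup ⟨a⟩; distinct elements may generate the same one (a cyclic group of order d has φ(d) generators).
Cyclic subgroups by order — order 1: 1; order 2: 3; order 3: 1; order 4: 2; order 6: 3; order 8: 2; order 12: 2; order 24: 2.
Total: 16.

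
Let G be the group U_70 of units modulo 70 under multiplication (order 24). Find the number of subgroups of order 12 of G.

3

|G| = 24 and 12 | 24, so subgroups of order 12 are possible by Lagrange.
The subgroups of order 12 are: {1, 3, 9, 11, 13, 17, 27, 29, 33, 39, 47, 51}; {1, 9, 11, 19, 29, 31, 39, 41, 51, 59, 61, 69}; {1, 9, 11, 23, 29, 37, 39, 43, 51, 53, 57, 67}.
So G has 3 subgroups of order 12.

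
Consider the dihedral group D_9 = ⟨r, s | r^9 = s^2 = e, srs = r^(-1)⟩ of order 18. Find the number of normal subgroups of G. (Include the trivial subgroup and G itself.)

4

G has 16 subgroups. Checking conjugation-invariance by order — order 1: 1/1 normal; order 2: 0/9 normal; order 3: 1/1 normal; order 6: 0/3 normal; order 9: 1/1 normal; order 18: 1/1 normal.
Total normal subgroups: 4.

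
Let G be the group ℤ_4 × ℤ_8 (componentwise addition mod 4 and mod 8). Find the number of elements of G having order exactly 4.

12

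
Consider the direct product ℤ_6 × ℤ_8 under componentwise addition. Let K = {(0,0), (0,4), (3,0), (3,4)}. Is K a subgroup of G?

Yes

|K| = 4 divides |G| = 48, consistent with Lagrange.
K contains the identity, every element's inverse is in K, and K is closed under +: it is a subgroup.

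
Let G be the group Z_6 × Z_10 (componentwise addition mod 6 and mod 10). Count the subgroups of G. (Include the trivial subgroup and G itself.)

|G| = 60, so by Lagrange every subgroup order divides 60. Divisors: 1, 2, 3, 4, 5, 6, 10, 12, 15, 20, 30, 60.
Subgroups by order — order 1: 1; order 2: 3; order 3: 1; order 4: 1; order 5: 1; order 6: 3; order 10: 3; order 12: 1; order 15: 1; order 20: 1; order 30: 3; order 60: 1.
Total: 1 + 3 + 1 + 1 + 1 + 3 + 3 + 1 + 1 + 1 + 3 + 1 = 20.

20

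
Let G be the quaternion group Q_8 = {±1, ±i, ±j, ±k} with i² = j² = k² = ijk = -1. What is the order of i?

4

Computing powers of i: the smallest k with (i)^k = e is k = 4.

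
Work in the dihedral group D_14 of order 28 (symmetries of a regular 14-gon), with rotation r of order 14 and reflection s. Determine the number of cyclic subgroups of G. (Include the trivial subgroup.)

A cyclic subgroup of order d is generated by each of its φ(d) elements of order d, so the cyclic subgroups of order d number (#elements of order d)/φ(d).
Cyclic subgroups by order — order 1: 1; order 2: 15; order 7: 1; order 14: 1.
Total: 18.

18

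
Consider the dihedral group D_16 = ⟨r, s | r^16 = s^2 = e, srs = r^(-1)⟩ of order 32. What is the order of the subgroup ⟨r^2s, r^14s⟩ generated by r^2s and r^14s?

8

|⟨r^2s⟩| = 2 and |⟨r^14s⟩| = 2, so |H| is a multiple of lcm(2, 2) = 2 and divides |G| = 32.
Closing under the operation: H = {e, r^4, r^8, r^12, r^2s, r^6s, r^10s, r^14s}, so |H| = 8.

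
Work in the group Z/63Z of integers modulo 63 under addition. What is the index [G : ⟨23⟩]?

1

|⟨23⟩| = 63 and |G| = 63.
By Lagrange, [G : H] = |G|/|H| = 63/63 = 1.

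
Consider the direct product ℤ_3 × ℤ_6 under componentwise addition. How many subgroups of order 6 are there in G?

4

|G| = 18 and 6 | 18, so subgroups of order 6 are possible by Lagrange.
The subgroups of order 6 are: {(0,0), (0,1), (0,2), (0,3), (0,4), (0,5)}; {(0,0), (0,3), (1,0), (1,3), (2,0), (2,3)}; {(0,0), (0,3), (1,1), (1,4), (2,2), (2,5)}; {(0,0), (0,3), (1,2), (1,5), (2,1), (2,4)}.
So G has 4 subgroups of order 6.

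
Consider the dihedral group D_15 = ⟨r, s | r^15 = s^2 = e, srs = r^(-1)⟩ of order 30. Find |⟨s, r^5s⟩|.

6

|⟨s⟩| = 2 and |⟨r^5s⟩| = 2, so |H| is a multiple of lcm(2, 2) = 2 and divides |G| = 30.
Closing under the operation: H = {e, r^5, r^10, s, r^5s, r^10s}, so |H| = 6.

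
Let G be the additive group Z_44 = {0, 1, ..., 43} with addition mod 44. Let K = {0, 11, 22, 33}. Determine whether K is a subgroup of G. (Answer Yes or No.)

|K| = 4 divides |G| = 44, consistent with Lagrange.
K contains the identity, every element's inverse is in K, and K is closed under +: it is a subgroup.
In fact K = ⟨33⟩.

Yes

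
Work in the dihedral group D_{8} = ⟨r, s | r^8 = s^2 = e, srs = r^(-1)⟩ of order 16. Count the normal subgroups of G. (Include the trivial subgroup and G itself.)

7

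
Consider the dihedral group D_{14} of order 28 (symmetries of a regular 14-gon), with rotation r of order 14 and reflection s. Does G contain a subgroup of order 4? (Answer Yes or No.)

Yes

4 | 28. A subgroup of order 4 is {e, r^7, r^3s, r^10s}.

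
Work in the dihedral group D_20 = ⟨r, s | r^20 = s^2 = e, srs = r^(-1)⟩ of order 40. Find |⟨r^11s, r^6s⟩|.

8

|⟨r^11s⟩| = 2 and |⟨r^6s⟩| = 2, so |H| is a multiple of lcm(2, 2) = 2 and divides |G| = 40.
Closing under the operation: H = {e, r^5, r^10, r^15, rs, r^6s, r^11s, r^16s}, so |H| = 8.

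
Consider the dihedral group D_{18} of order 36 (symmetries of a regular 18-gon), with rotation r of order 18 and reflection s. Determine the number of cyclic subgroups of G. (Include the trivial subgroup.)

24

Each element a generates a cyclic subgroup ⟨a⟩; distinct elements may generate the same one (a cyclic group of order d has φ(d) generators).
Cyclic subgroups by order — order 1: 1; order 2: 19; order 3: 1; order 6: 1; order 9: 1; order 18: 1.
Total: 24.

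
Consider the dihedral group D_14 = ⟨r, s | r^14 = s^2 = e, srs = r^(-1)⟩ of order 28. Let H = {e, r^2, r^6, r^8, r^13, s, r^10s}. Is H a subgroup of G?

No

r^2 ∈ H but its inverse r^12 ∉ H, so H is not a subgroup.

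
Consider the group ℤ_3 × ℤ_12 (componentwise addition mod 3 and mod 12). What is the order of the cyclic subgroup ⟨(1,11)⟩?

12

The order of (1,11) in Z_3 × Z_12 is lcm(ord(1) in Z_3, ord(11) in Z_12).
ord(1) = 3 and ord(11) = 12, so |⟨(1,11)⟩| = lcm(3, 12) = 12.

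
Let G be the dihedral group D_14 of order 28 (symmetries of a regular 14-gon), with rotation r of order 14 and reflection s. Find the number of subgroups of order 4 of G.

7

|G| = 28 and 4 | 28, so subgroups of order 4 are possible by Lagrange.
The subgroups of order 4 are: {e, r^7, r^3s, r^10s}; {e, r^7, r^4s, r^11s}; {e, r^7, r^5s, r^12s}; {e, r^7, r^6s, r^13s}; … (7 in all).
So G has 7 subgroups of order 4.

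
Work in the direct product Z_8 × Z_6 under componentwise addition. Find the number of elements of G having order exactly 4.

4

An element (a,b) has order lcm(ord(a), ord(b)); count pairs with lcm equal to 4.
Enumerating gives 4 such elements.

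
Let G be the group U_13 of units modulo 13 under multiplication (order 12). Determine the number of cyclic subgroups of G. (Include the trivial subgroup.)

Each element a generates a cyclic subgroup ⟨a⟩; distinct elements may generate the same one (a cyclic group of order d has φ(d) generators).
Cyclic subgroups by order — order 1: 1; order 2: 1; order 3: 1; order 4: 1; order 6: 1; order 12: 1.
Total: 6.

6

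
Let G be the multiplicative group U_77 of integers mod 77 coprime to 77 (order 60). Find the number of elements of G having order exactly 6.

The elements of order 6 are: 10, 12, 32, 45, 54, 65.
That's 6.

6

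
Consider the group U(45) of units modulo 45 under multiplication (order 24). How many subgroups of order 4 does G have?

3

|G| = 24 and 4 | 24, so subgroups of order 4 are possible by Lagrange.
The subgroups of order 4 are: {1, 8, 17, 19}; {1, 19, 26, 44}; {1, 19, 28, 37}.
So G has 3 subgroups of order 4.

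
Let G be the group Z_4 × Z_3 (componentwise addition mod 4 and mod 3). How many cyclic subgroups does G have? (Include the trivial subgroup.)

A cyclic subgroup of order d is generated by each of its φ(d) elements of order d, so the cyclic subgroups of order d number (#elements of order d)/φ(d).
Cyclic subgroups by order — order 1: 1; order 2: 1; order 3: 1; order 4: 1; order 6: 1; order 12: 1.
Total: 6.

6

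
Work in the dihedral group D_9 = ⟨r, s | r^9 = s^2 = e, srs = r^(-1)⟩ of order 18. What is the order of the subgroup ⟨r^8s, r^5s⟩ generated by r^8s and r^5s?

|⟨r^8s⟩| = 2 and |⟨r^5s⟩| = 2, so |H| is a multiple of lcm(2, 2) = 2 and divides |G| = 18.
Closing under the operation: H = {e, r^3, r^6, r^2s, r^5s, r^8s}, so |H| = 6.

6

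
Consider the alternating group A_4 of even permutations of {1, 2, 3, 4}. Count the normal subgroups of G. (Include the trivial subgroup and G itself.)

3

G has 10 subgroups. Checking conjugation-invariance by order — order 1: 1/1 normal; order 2: 0/3 normal; order 3: 0/4 normal; order 4: 1/1 normal; order 12: 1/1 normal.
Total normal subgroups: 3.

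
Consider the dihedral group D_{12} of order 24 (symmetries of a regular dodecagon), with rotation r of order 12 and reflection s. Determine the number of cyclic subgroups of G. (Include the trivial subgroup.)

18

Group the elements of G by the cyclic subgroup they generate; each cyclic subgroup of order d accounts for φ(d) elements.
Cyclic subgroups by order — order 1: 1; order 2: 13; order 3: 1; order 4: 1; order 6: 1; order 12: 1.
Total: 18.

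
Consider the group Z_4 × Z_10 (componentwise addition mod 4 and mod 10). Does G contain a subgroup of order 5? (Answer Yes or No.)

Yes

5 | 40. A subgroup of order 5 is {(0,0), (0,2), (0,4), (0,6), (0,8)}.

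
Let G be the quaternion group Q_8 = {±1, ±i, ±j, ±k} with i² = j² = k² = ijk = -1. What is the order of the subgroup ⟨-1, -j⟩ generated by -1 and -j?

4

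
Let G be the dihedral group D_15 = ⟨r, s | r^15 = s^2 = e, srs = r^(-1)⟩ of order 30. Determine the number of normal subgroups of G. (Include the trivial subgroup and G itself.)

5

G has 28 subgroups. Checking conjugation-invariance by order — order 1: 1/1 normal; order 2: 0/15 normal; order 3: 1/1 normal; order 5: 1/1 normal; order 6: 0/5 normal; order 10: 0/3 normal; order 15: 1/1 normal; order 30: 1/1 normal.
Total normal subgroups: 5.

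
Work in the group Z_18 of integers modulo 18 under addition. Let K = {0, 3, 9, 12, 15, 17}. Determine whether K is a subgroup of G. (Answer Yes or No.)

17 ∈ K but its inverse 1 ∉ K, so K is not a subgroup.

No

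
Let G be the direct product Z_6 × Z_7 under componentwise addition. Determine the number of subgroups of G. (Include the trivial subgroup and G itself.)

8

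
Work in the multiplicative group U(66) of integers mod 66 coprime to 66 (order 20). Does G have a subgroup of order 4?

Yes

4 | 20. A subgroup of order 4 is {1, 23, 43, 65}.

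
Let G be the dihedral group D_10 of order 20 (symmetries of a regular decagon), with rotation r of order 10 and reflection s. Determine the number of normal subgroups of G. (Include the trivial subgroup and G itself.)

7

G has 22 subgroups. Checking conjugation-invariance by order — order 1: 1/1 normal; order 2: 1/11 normal; order 4: 0/5 normal; order 5: 1/1 normal; order 10: 3/3 normal; order 20: 1/1 normal.
Total normal subgroups: 7.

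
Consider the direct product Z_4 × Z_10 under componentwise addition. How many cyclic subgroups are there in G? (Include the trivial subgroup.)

Each element a generates a cyclic subgroup ⟨a⟩; distinct elements may generate the same one (a cyclic group of order d has φ(d) generators).
Cyclic subgroups by order — order 1: 1; order 2: 3; order 4: 2; order 5: 1; order 10: 3; order 20: 2.
Total: 12.

12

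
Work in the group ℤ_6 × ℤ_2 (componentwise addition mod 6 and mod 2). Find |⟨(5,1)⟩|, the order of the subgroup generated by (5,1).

6

The order of (5,1) in Z_6 × Z_2 is lcm(ord(5) in Z_6, ord(1) in Z_2).
ord(5) = 6 and ord(1) = 2, so |⟨(5,1)⟩| = lcm(6, 2) = 6.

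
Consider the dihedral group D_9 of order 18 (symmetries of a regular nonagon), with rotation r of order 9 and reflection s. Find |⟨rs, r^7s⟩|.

|⟨rs⟩| = 2 and |⟨r^7s⟩| = 2, so |H| is a multiple of lcm(2, 2) = 2 and divides |G| = 18.
Closing under the operation: H = {e, r^3, r^6, rs, r^4s, r^7s}, so |H| = 6.

6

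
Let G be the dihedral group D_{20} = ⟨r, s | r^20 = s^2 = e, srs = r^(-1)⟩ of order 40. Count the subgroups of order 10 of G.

5

|G| = 40 and 10 | 40, so subgroups of order 10 are possible by Lagrange.
The subgroups of order 10 are: {e, r^2, r^4, r^6, r^8, r^10, r^12, r^14, r^16, r^18}; {e, r^4, r^8, r^12, r^16, r^2s, r^6s, r^10s, r^14s, r^18s}; {e, r^4, r^8, r^12, r^16, r^3s, r^7s, r^11s, r^15s, r^19s}; {e, r^4, r^8, r^12, r^16, s, r^4s, r^8s, r^12s, r^16s}; … (5 in all).
So G has 5 subgroups of order 10.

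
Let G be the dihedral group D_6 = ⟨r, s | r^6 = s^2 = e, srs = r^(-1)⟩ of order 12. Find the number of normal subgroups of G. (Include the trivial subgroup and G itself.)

7

G has 16 subgroups. Checking conjugation-invariance by order — order 1: 1/1 normal; order 2: 1/7 normal; order 3: 1/1 normal; order 4: 0/3 normal; order 6: 3/3 normal; order 12: 1/1 normal.
Total normal subgroups: 7.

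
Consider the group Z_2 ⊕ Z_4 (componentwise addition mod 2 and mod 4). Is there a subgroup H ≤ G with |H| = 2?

Yes

2 | 8. A subgroup of order 2 is {(0,0), (0,2)}.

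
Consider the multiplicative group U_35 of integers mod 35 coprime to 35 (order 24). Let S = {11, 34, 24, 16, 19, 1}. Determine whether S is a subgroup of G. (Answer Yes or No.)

Yes

|S| = 6 divides |G| = 24, consistent with Lagrange.
S contains the identity, every element's inverse is in S, and S is closed under ·: it is a subgroup.
In fact S = ⟨19⟩.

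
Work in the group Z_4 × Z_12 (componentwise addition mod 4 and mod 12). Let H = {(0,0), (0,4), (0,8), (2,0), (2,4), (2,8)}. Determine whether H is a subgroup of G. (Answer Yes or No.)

Yes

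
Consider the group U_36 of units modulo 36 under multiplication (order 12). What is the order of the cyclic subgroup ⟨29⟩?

6

Compute successive powers of 29 mod 36: 29, 13, 17, 25, 5, 1; 29^6 ≡ 1 (mod 36).
So |⟨29⟩| = 6.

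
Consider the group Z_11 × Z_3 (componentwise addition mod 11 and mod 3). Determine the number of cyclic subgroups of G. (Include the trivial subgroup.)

4

A cyclic subgroup of order d is generated by each of its φ(d) elements of order d, so the cyclic subgroups of order d number (#elements of order d)/φ(d).
Cyclic subgroups by order — order 1: 1; order 3: 1; order 11: 1; order 33: 1.
Total: 4.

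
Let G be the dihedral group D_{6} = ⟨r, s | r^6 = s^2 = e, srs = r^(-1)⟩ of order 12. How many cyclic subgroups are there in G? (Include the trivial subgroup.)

A cyclic subgroup of order d is generated by each of its φ(d) elements of order d, so the cyclic subgroups of order d number (#elements of order d)/φ(d).
Cyclic subgroups by order — order 1: 1; order 2: 7; order 3: 1; order 6: 1.
Total: 10.

10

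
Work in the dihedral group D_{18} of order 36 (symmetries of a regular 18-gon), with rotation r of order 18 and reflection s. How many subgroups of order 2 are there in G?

19

|G| = 36 and 2 | 36, so subgroups of order 2 are possible by Lagrange.
The subgroups of order 2 are: {e, r^10s}; {e, r^11s}; {e, r^12s}; {e, r^13s}; … (19 in all).
So G has 19 subgroups of order 2.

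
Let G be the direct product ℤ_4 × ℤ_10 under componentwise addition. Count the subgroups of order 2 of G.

3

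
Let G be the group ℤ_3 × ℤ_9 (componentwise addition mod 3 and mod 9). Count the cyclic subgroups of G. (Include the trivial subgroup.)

Each element a generates a cyclic subgroup ⟨a⟩; distinct elements may generate the same one (a cyclic group of order d has φ(d) generators).
Cyclic subgroups by order — order 1: 1; order 3: 4; order 9: 3.
Total: 8.

8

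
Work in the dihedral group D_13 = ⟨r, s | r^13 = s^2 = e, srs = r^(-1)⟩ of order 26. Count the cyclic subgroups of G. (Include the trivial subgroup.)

15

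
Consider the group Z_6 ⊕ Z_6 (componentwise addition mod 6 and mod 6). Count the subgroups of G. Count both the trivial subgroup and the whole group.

|G| = 36, so by Lagrange every subgroup order divides 36. Divisors: 1, 2, 3, 4, 6, 9, 12, 18, 36.
Subgroups by order — order 1: 1; order 2: 3; order 3: 4; order 4: 1; order 6: 12; order 9: 1; order 12: 4; order 18: 3; order 36: 1.
Total: 1 + 3 + 4 + 1 + 12 + 1 + 4 + 3 + 1 = 30.

30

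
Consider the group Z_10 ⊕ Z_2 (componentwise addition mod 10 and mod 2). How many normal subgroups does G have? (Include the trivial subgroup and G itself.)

G is abelian, so every subgroup is normal.
G has 10 subgroups in total, hence 10 normal subgroups.

10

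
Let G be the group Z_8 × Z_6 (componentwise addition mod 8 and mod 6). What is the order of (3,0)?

The order of (3,0) in Z_8 × Z_6 is lcm(ord(3) in Z_8, ord(0) in Z_6).
ord(3) = 8 and ord(0) = 1, so |⟨(3,0)⟩| = lcm(8, 1) = 8.

8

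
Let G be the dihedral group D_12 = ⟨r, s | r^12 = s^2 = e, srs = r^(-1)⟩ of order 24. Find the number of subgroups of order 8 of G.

|G| = 24 and 8 | 24, so subgroups of order 8 are possible by Lagrange.
The subgroups of order 8 are: {e, r^3, r^6, r^9, rs, r^4s, r^7s, r^10s}; {e, r^3, r^6, r^9, r^2s, r^5s, r^8s, r^11s}; {e, r^3, r^6, r^9, s, r^3s, r^6s, r^9s}.
So G has 3 subgroups of order 8.

3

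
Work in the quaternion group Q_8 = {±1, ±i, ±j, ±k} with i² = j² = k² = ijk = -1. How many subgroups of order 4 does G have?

3

|G| = 8 and 4 | 8, so subgroups of order 4 are possible by Lagrange.
The subgroups of order 4 are: {1, -1, i, -i}; {1, -1, j, -j}; {1, -1, k, -k}.
So G has 3 subgroups of order 4.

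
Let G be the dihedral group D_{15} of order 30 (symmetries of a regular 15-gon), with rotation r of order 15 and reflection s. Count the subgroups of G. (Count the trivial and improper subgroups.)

|G| = 30, so by Lagrange every subgroup order divides 30. Divisors: 1, 2, 3, 5, 6, 10, 15, 30.
Subgroups by order — order 1: 1; order 2: 15; order 3: 1; order 5: 1; order 6: 5; order 10: 3; order 15: 1; order 30: 1.
Total: 1 + 15 + 1 + 1 + 5 + 3 + 1 + 1 = 28.

28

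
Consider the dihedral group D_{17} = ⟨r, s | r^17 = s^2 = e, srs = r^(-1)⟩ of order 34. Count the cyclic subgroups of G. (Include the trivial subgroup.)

Group the elements of G by the cyclic subgroup they generate; each cyclic subgroup of order d accounts for φ(d) elements.
Cyclic subgroups by order — order 1: 1; order 2: 17; order 17: 1.
Total: 19.

19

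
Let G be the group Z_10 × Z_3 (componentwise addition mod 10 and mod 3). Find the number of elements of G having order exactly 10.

An element (a,b) has order lcm(ord(a), ord(b)); count pairs with lcm equal to 10.
Enumerating gives 4 such elements.

4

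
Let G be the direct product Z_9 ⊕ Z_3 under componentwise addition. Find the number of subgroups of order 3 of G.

|G| = 27 and 3 | 27, so subgroups of order 3 are possible by Lagrange.
The subgroups of order 3 are: {(0,0), (0,1), (0,2)}; {(0,0), (3,0), (6,0)}; {(0,0), (3,1), (6,2)}; {(0,0), (3,2), (6,1)}.
So G has 4 subgroups of order 3.

4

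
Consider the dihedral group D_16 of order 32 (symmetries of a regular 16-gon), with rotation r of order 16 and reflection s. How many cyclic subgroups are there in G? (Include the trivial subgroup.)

21

Each element a generates a cyclic subgroup ⟨a⟩; distinct elements may generate the same one (a cyclic group of order d has φ(d) generators).
Cyclic subgroups by order — order 1: 1; order 2: 17; order 4: 1; order 8: 1; order 16: 1.
Total: 21.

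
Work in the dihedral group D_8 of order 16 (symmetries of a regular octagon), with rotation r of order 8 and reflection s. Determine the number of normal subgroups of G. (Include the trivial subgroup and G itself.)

7

G has 19 subgroups. Checking conjugation-invariance by order — order 1: 1/1 normal; order 2: 1/9 normal; order 4: 1/5 normal; order 8: 3/3 normal; order 16: 1/1 normal.
Total normal subgroups: 7.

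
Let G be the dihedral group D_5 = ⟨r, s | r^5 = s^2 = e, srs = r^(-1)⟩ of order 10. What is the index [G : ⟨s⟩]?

|⟨s⟩| = 2 and |G| = 10.
By Lagrange, [G : H] = |G|/|H| = 10/2 = 5.

5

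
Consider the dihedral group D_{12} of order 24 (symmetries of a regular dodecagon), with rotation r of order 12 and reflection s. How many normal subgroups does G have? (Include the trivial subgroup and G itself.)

9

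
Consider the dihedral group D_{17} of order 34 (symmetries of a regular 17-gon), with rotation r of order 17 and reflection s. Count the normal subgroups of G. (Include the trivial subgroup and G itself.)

3

G has 20 subgroups. Checking conjugation-invariance by order — order 1: 1/1 normal; order 2: 0/17 normal; order 17: 1/1 normal; order 34: 1/1 normal.
Total normal subgroups: 3.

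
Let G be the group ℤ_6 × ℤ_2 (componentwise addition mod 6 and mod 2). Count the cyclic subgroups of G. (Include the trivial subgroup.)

8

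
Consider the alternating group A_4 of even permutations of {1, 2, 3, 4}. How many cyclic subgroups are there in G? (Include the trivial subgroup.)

Group the elements of G by the cyclic subgroup they generate; each cyclic subgroup of order d accounts for φ(d) elements.
Cyclic subgroups by order — order 1: 1; order 2: 3; order 3: 4.
Total: 8.

8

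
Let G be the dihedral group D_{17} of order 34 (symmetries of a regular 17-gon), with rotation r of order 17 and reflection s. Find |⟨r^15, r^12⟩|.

|⟨r^15⟩| = 17 and |⟨r^12⟩| = 17, so |H| is a multiple of lcm(17, 17) = 17 and divides |G| = 34.
Closing under the operation: H = {e, r, r^2, r^3, r^4, r^5, r^6, r^7, r^8, r^9, r^10, r^11, r^12, r^13, r^14, r^15, r^16}, so |H| = 17.

17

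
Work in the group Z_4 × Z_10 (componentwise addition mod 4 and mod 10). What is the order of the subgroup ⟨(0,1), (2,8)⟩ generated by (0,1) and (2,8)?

20

|⟨(0,1)⟩| = 10 and |⟨(2,8)⟩| = 10, so |H| is a multiple of lcm(10, 10) = 10 and divides |G| = 40.
Closing under the operation: H = {(0,0), (0,1), (0,2), (0,3), (0,4), (0,5), (0,6), (0,7), (0,8), (0,9), (2,0), (2,1), (2,2), (2,3), (2,4), (2,5), (2,6), (2,7), (2,8), (2,9)}, so |H| = 20.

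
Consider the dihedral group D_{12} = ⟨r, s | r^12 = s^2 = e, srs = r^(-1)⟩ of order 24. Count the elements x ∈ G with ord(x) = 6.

2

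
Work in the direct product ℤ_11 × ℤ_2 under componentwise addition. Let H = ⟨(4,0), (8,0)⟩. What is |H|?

11

|⟨(4,0)⟩| = 11 and |⟨(8,0)⟩| = 11, so |H| is a multiple of lcm(11, 11) = 11 and divides |G| = 22.
Closing under the operation: H = {(0,0), (1,0), (2,0), (3,0), (4,0), (5,0), (6,0), (7,0), (8,0), (9,0), (10,0)}, so |H| = 11.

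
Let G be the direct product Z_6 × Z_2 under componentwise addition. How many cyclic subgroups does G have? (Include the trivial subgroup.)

8

Each element a generates a cyclic subgroup ⟨a⟩; distinct elements may generate the same one (a cyclic group of order d has φ(d) generators).
Cyclic subgroups by order — order 1: 1; order 2: 3; order 3: 1; order 6: 3.
Total: 8.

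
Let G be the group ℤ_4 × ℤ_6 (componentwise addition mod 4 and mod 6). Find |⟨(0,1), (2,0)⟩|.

|⟨(0,1)⟩| = 6 and |⟨(2,0)⟩| = 2, so |H| is a multiple of lcm(6, 2) = 6 and divides |G| = 24.
Closing under the operation: H = {(0,0), (0,1), (0,2), (0,3), (0,4), (0,5), (2,0), (2,1), (2,2), (2,3), (2,4), (2,5)}, so |H| = 12.

12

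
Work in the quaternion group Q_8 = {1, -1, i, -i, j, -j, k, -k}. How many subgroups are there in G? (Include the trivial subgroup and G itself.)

|G| = 8, so by Lagrange every subgroup order divides 8. Divisors: 1, 2, 4, 8.
Subgroups by order — order 1: 1; order 2: 1; order 4: 3; order 8: 1.
Total: 1 + 1 + 3 + 1 = 6.

6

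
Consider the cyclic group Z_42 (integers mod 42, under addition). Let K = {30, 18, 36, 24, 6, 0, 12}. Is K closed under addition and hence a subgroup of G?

Yes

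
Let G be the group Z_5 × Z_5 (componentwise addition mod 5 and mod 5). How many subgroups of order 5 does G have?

|G| = 25 and 5 | 25, so subgroups of order 5 are possible by Lagrange.
The subgroups of order 5 are: {(0,0), (0,1), (0,2), (0,3), (0,4)}; {(0,0), (1,0), (2,0), (3,0), (4,0)}; {(0,0), (1,1), (2,2), (3,3), (4,4)}; {(0,0), (1,2), (2,4), (3,1), (4,3)}; … (6 in all).
So G has 6 subgroups of order 5.

6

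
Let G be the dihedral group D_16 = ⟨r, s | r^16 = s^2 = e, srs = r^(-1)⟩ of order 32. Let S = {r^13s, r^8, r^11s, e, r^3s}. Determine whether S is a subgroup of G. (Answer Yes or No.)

No

|S| = 5 does not divide |G| = 32, so by Lagrange S is not a subgroup.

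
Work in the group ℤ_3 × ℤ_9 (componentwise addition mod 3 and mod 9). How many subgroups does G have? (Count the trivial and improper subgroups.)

|G| = 27, so by Lagrange every subgroup order divides 27. Divisors: 1, 3, 9, 27.
Subgroups by order — order 1: 1; order 3: 4; order 9: 4; order 27: 1.
Total: 1 + 4 + 4 + 1 = 10.

10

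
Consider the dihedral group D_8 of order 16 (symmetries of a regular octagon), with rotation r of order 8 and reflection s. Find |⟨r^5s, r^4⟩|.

|⟨r^5s⟩| = 2 and |⟨r^4⟩| = 2, so |H| is a multiple of lcm(2, 2) = 2 and divides |G| = 16.
Closing under the operation: H = {e, r^4, rs, r^5s}, so |H| = 4.

4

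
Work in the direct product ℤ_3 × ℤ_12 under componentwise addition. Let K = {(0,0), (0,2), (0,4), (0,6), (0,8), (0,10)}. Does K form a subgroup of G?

|K| = 6 divides |G| = 36, consistent with Lagrange.
K contains the identity, every element's inverse is in K, and K is closed under +: it is a subgroup.
In fact K = ⟨(0,2)⟩.

Yes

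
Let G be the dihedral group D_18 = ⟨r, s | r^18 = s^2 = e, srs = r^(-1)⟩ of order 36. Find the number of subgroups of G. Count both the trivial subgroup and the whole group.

45

|G| = 36, so by Lagrange every subgroup order divides 36. Divisors: 1, 2, 3, 4, 6, 9, 12, 18, 36.
Subgroups by order — order 1: 1; order 2: 19; order 3: 1; order 4: 9; order 6: 7; order 9: 1; order 12: 3; order 18: 3; order 36: 1.
Total: 1 + 19 + 1 + 9 + 7 + 1 + 3 + 3 + 1 = 45.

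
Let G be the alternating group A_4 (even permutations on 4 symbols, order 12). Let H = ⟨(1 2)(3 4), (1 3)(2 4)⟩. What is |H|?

4

|⟨(1 2)(3 4)⟩| = 2 and |⟨(1 3)(2 4)⟩| = 2, so |H| is a multiple of lcm(2, 2) = 2 and divides |G| = 12.
Closing under the operation: H = {e, (1 2)(3 4), (1 3)(2 4), (1 4)(2 3)}, so |H| = 4.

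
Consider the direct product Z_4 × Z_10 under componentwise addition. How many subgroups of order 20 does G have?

|G| = 40 and 20 | 40, so subgroups of order 20 are possible by Lagrange.
The subgroups of order 20 are: {(0,0), (0,1), (0,2), (0,3), (0,4), (0,5), (0,6), (0,7), (0,8), (0,9), (2,0), (2,1), (2,2), (2,3), (2,4), (2,5), (2,6), (2,7), (2,8), (2,9)}; {(0,0), (0,2), (0,4), (0,6), (0,8), (1,0), (1,2), (1,4), (1,6), (1,8), (2,0), (2,2), (2,4), (2,6), (2,8), (3,0), (3,2), (3,4), (3,6), (3,8)}; {(0,0), (0,2), (0,4), (0,6), (0,8), (1,1), (1,3), (1,5), (1,7), (1,9), (2,0), (2,2), (2,4), (2,6), (2,8), (3,1), (3,3), (3,5), (3,7), (3,9)}.
So G has 3 subgroups of order 20.

3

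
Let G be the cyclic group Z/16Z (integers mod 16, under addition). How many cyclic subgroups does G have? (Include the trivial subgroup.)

5

Each element a generates a cyclic subgroup ⟨a⟩; distinct elements may generate the same one (a cyclic group of order d has φ(d) generators).
Cyclic subgroups by order — order 1: 1; order 2: 1; order 4: 1; order 8: 1; order 16: 1.
Total: 5.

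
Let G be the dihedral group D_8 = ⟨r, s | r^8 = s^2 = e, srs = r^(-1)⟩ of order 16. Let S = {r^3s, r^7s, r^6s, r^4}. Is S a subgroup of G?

No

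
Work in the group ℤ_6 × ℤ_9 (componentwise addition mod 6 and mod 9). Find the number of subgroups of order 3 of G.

4

|G| = 54 and 3 | 54, so subgroups of order 3 are possible by Lagrange.
The subgroups of order 3 are: {(0,0), (0,3), (0,6)}; {(0,0), (2,0), (4,0)}; {(0,0), (2,3), (4,6)}; {(0,0), (2,6), (4,3)}.
So G has 4 subgroups of order 3.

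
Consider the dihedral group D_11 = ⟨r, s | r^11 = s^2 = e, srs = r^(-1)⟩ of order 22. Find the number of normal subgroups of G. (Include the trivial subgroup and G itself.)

3

G has 14 subgroups. Checking conjugation-invariance by order — order 1: 1/1 normal; order 2: 0/11 normal; order 11: 1/1 normal; order 22: 1/1 normal.
Total normal subgroups: 3.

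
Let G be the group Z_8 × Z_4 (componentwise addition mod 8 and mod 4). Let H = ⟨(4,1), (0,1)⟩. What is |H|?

8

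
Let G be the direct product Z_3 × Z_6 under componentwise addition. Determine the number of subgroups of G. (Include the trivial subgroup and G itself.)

12

|G| = 18, so by Lagrange every subgroup order divides 18. Divisors: 1, 2, 3, 6, 9, 18.
Subgroups by order — order 1: 1; order 2: 1; order 3: 4; order 6: 4; order 9: 1; order 18: 1.
Total: 1 + 1 + 4 + 4 + 1 + 1 = 12.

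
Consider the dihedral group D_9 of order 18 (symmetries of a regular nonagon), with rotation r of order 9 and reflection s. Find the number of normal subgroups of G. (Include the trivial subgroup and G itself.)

G has 16 subgroups. Checking conjugation-invariance by order — order 1: 1/1 normal; order 2: 0/9 normal; order 3: 1/1 normal; order 6: 0/3 normal; order 9: 1/1 normal; order 18: 1/1 normal.
Total normal subgroups: 4.

4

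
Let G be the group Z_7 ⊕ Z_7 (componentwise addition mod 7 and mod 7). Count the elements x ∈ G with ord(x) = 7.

48

An element (a,b) has order lcm(ord(a), ord(b)); count pairs with lcm equal to 7.
Enumerating gives 48 such elements.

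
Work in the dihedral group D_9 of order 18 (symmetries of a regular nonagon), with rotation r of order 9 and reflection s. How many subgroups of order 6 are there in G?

3

|G| = 18 and 6 | 18, so subgroups of order 6 are possible by Lagrange.
The subgroups of order 6 are: {e, r^3, r^6, r^2s, r^5s, r^8s}; {e, r^3, r^6, s, r^3s, r^6s}; {e, r^3, r^6, rs, r^4s, r^7s}.
So G has 3 subgroups of order 6.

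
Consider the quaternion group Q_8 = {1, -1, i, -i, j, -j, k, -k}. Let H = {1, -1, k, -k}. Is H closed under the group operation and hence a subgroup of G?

Yes

|H| = 4 divides |G| = 8, consistent with Lagrange.
H contains the identity, every element's inverse is in H, and H is closed under ·: it is a subgroup.
In fact H = ⟨-k⟩.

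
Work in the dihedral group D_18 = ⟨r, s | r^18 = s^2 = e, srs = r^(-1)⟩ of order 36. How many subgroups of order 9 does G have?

1

|G| = 36 and 9 | 36, so subgroups of order 9 are possible by Lagrange.
The subgroups of order 9 are: {e, r^2, r^4, r^6, r^8, r^10, r^12, r^14, r^16}.
So G has 1 subgroup of order 9.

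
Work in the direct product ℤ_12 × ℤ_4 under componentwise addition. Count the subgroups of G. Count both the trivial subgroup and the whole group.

30

|G| = 48, so by Lagrange every subgroup order divides 48. Divisors: 1, 2, 3, 4, 6, 8, 12, 16, 24, 48.
Subgroups by order — order 1: 1; order 2: 3; order 3: 1; order 4: 7; order 6: 3; order 8: 3; order 12: 7; order 16: 1; order 24: 3; order 48: 1.
Total: 1 + 3 + 1 + 7 + 3 + 3 + 7 + 1 + 3 + 1 = 30.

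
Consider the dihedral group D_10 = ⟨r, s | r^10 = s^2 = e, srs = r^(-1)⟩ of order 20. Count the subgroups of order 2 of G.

|G| = 20 and 2 | 20, so subgroups of order 2 are possible by Lagrange.
The subgroups of order 2 are: {e, r^2s}; {e, r^3s}; {e, r^4s}; {e, r^5}; … (11 in all).
So G has 11 subgroups of order 2.

11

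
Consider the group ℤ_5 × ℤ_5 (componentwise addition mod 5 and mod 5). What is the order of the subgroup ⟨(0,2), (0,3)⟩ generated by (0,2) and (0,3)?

5

|⟨(0,2)⟩| = 5 and |⟨(0,3)⟩| = 5, so |H| is a multiple of lcm(5, 5) = 5 and divides |G| = 25.
Closing under the operation: H = {(0,0), (0,1), (0,2), (0,3), (0,4)}, so |H| = 5.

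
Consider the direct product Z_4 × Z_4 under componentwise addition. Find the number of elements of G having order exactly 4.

12

An element (a,b) has order lcm(ord(a), ord(b)); count pairs with lcm equal to 4.
Enumerating gives 12 such elements.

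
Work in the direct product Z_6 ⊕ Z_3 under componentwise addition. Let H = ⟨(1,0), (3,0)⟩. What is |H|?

6

|⟨(1,0)⟩| = 6 and |⟨(3,0)⟩| = 2, so |H| is a multiple of lcm(6, 2) = 6 and divides |G| = 18.
Closing under the operation: H = {(0,0), (1,0), (2,0), (3,0), (4,0), (5,0)}, so |H| = 6.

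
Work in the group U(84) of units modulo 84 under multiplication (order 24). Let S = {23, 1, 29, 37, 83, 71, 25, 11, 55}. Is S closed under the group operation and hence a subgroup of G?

No

|S| = 9 does not divide |G| = 24, so by Lagrange S is not a subgroup.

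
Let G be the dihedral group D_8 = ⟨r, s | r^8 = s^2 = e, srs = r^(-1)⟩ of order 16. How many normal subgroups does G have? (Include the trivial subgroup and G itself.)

7

G has 19 subgroups. Checking conjugation-invariance by order — order 1: 1/1 normal; order 2: 1/9 normal; order 4: 1/5 normal; order 8: 3/3 normal; order 16: 1/1 normal.
Total normal subgroups: 7.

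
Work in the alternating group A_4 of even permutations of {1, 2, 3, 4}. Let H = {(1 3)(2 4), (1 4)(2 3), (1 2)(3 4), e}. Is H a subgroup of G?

Yes

|H| = 4 divides |G| = 12, consistent with Lagrange.
H contains the identity, every element's inverse is in H, and H is closed under ∘: it is a subgroup.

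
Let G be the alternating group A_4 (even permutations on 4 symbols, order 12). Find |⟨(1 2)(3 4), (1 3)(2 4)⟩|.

|⟨(1 2)(3 4)⟩| = 2 and |⟨(1 3)(2 4)⟩| = 2, so |H| is a multiple of lcm(2, 2) = 2 and divides |G| = 12.
Closing under the operation: H = {e, (1 2)(3 4), (1 3)(2 4), (1 4)(2 3)}, so |H| = 4.

4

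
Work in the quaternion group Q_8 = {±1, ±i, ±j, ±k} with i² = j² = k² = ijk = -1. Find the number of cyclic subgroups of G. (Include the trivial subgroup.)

5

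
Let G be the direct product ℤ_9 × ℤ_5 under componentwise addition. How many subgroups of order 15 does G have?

1

|G| = 45 and 15 | 45, so subgroups of order 15 are possible by Lagrange.
The subgroups of order 15 are: {(0,0), (0,1), (0,2), (0,3), (0,4), (3,0), (3,1), (3,2), (3,3), (3,4), (6,0), (6,1), (6,2), (6,3), (6,4)}.
So G has 1 subgroup of order 15.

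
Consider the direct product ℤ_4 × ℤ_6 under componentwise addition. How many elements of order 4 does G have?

4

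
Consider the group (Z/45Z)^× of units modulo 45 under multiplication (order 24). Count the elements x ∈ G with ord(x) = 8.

No element of G has order 8 (even though 8 | 24).

0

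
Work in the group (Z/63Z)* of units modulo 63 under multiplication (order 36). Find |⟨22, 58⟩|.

9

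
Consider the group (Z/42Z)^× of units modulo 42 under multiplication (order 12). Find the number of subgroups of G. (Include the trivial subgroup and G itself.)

10

|G| = 12, so by Lagrange every subgroup order divides 12. Divisors: 1, 2, 3, 4, 6, 12.
Subgroups by order — order 1: 1; order 2: 3; order 3: 1; order 4: 1; order 6: 3; order 12: 1.
Total: 1 + 3 + 1 + 1 + 3 + 1 = 10.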